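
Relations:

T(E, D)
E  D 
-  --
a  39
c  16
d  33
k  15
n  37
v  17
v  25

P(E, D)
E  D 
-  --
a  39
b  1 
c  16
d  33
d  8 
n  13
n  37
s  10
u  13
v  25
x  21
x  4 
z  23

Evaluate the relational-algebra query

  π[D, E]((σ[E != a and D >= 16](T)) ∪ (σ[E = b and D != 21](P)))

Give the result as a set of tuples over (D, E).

σ[E != a and D >= 16]: keep tuples satisfying E != a and D >= 16 → {(c, 16), (d, 33), (n, 37), (v, 17), (v, 25)}
σ[E = b and D != 21]: keep tuples satisfying E = b and D != 21 → {(b, 1)}
Union: {(c, 16), (d, 33), (n, 37), (v, 17), (v, 25)} with {(b, 1)} → {(b, 1), (c, 16), (d, 33), (n, 37), (v, 17), (v, 25)}
Projecting to D, E: {(1, b), (16, c), (17, v), (25, v), (33, d), (37, n)}

{(1, b), (16, c), (17, v), (25, v), (33, d), (37, n)}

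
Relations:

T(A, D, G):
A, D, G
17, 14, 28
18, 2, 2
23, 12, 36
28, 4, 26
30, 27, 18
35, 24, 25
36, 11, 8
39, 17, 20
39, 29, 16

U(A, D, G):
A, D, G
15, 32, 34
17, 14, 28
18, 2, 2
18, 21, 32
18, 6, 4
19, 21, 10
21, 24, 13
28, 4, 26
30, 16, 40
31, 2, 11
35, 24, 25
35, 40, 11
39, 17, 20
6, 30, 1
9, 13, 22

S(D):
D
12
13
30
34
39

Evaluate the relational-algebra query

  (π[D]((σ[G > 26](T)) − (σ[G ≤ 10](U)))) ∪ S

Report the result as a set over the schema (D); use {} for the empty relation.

{12, 13, 14, 30, 34, 39}

Filtering on G > 26 leaves {(17, 14, 28), (23, 12, 36)}.
Filtering on G ≤ 10 leaves {(18, 2, 2), (18, 6, 4), (19, 21, 10), (6, 30, 1)}.
Taking the difference: {(17, 14, 28), (23, 12, 36)}
π[D]: project onto (D) → {12, 14}
Taking the union: {12, 13, 14, 30, 34, 39}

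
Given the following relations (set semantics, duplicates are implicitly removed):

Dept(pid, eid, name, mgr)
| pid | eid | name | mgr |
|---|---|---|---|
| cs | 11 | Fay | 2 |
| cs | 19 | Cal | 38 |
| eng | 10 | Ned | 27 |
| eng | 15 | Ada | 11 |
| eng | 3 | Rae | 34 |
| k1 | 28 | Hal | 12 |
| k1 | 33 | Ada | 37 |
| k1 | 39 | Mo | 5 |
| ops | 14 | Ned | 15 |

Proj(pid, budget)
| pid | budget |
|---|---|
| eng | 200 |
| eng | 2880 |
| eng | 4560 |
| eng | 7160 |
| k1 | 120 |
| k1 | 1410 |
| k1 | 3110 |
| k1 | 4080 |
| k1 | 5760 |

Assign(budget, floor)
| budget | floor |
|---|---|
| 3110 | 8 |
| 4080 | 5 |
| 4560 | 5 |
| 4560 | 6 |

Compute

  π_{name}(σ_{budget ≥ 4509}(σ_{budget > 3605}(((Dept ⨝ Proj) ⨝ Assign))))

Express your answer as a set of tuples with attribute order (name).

{Ada, Ned, Rae}

Dept ⋈ Proj (natural join on pid): {(eng, 10, Ned, 27, 200), (eng, 10, Ned, 27, 2880), (eng, 10, Ned, 27, 4560), (eng, 10, Ned, 27, 7160), (eng, 15, Ada, 11, 200), (eng, 15, Ada, 11, 2880), (eng, 15, Ada, 11, 4560), (eng, 15, Ada, 11, 7160), (eng, 3, Rae, 34, 200), (eng, 3, Rae, 34, 2880), (eng, 3, Rae, 34, 4560), (eng, 3, Rae, 34, 7160), (k1, 28, Hal, 12, 120), (k1, 28, Hal, 12, 1410), (k1, 28, Hal, 12, 3110), (k1, 28, Hal, 12, 4080), (k1, 28, Hal, 12, 5760), (k1, 33, Ada, 37, 120), (k1, 33, Ada, 37, 1410), (k1, 33, Ada, 37, 3110), (k1, 33, Ada, 37, 4080), (k1, 33, Ada, 37, 5760), (k1, 39, Mo, 5, 120), (k1, 39, Mo, 5, 1410), (k1, 39, Mo, 5, 3110), (k1, 39, Mo, 5, 4080), (k1, 39, Mo, 5, 5760)}
(Dept ⨝ Proj) ⋈ Assign (natural join on budget): {(eng, 10, Ned, 27, 4560, 5), (eng, 10, Ned, 27, 4560, 6), (eng, 15, Ada, 11, 4560, 5), (eng, 15, Ada, 11, 4560, 6), (eng, 3, Rae, 34, 4560, 5), (eng, 3, Rae, 34, 4560, 6), (k1, 28, Hal, 12, 3110, 8), (k1, 28, Hal, 12, 4080, 5), (k1, 33, Ada, 37, 3110, 8), (k1, 33, Ada, 37, 4080, 5), (k1, 39, Mo, 5, 3110, 8), (k1, 39, Mo, 5, 4080, 5)}
Filtering on budget > 3605 leaves {(eng, 10, Ned, 27, 4560, 5), (eng, 10, Ned, 27, 4560, 6), (eng, 15, Ada, 11, 4560, 5), (eng, 15, Ada, 11, 4560, 6), (eng, 3, Rae, 34, 4560, 5), (eng, 3, Rae, 34, 4560, 6), (k1, 28, Hal, 12, 4080, 5), (k1, 33, Ada, 37, 4080, 5), (k1, 39, Mo, 5, 4080, 5)}.
Filtering on budget ≥ 4509 leaves {(eng, 10, Ned, 27, 4560, 5), (eng, 10, Ned, 27, 4560, 6), (eng, 15, Ada, 11, 4560, 5), (eng, 15, Ada, 11, 4560, 6), (eng, 3, Rae, 34, 4560, 5), (eng, 3, Rae, 34, 4560, 6)}.
Keep only column(s) name (3 duplicate(s) eliminated): {Ada, Ned, Rae}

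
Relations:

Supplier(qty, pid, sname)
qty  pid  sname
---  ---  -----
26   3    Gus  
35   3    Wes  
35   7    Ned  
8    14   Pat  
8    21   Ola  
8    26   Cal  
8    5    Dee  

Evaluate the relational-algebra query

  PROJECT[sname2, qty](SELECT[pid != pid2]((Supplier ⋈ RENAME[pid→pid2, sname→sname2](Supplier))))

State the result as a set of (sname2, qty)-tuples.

{(Cal, 8), (Dee, 8), (Ned, 35), (Ola, 8), (Pat, 8), (Wes, 35)}

ρ[pid→pid2, sname→sname2]: schema becomes (qty, pid2, sname2); tuples unchanged.
Natural join on qty: {(26, 3, Gus, 3, Gus), (35, 3, Wes, 3, Wes), (35, 3, Wes, 7, Ned), (35, 7, Ned, 3, Wes), (35, 7, Ned, 7, Ned), (8, 14, Pat, 14, Pat), (8, 14, Pat, 21, Ola), (8, 14, Pat, 26, Cal), (8, 14, Pat, 5, Dee), (8, 21, Ola, 14, Pat), (8, 21, Ola, 21, Ola), (8, 21, Ola, 26, Cal), (8, 21, Ola, 5, Dee), (8, 26, Cal, 14, Pat), (8, 26, Cal, 21, Ola), (8, 26, Cal, 26, Cal), (8, 26, Cal, 5, Dee), (8, 5, Dee, 14, Pat), (8, 5, Dee, 21, Ola), (8, 5, Dee, 26, Cal), (8, 5, Dee, 5, Dee)}
Filtering on pid != pid2 leaves {(35, 3, Wes, 7, Ned), (35, 7, Ned, 3, Wes), (8, 14, Pat, 21, Ola), (8, 14, Pat, 26, Cal), (8, 14, Pat, 5, Dee), (8, 21, Ola, 14, Pat), (8, 21, Ola, 26, Cal), (8, 21, Ola, 5, Dee), (8, 26, Cal, 14, Pat), (8, 26, Cal, 21, Ola), (8, 26, Cal, 5, Dee), (8, 5, Dee, 14, Pat), (8, 5, Dee, 21, Ola), (8, 5, Dee, 26, Cal)}.
π[sname2, qty]: project onto (sname2, qty) (8 duplicate(s) eliminated) → {(Cal, 8), (Dee, 8), (Ned, 35), (Ola, 8), (Pat, 8), (Wes, 35)}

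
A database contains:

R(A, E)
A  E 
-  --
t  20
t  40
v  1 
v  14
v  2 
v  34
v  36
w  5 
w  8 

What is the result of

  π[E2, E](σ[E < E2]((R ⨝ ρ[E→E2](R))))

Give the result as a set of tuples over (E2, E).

{(14, 1), (14, 2), (2, 1), (34, 1), (34, 14), (34, 2), (36, 1), (36, 14), (36, 2), (36, 34), (40, 20), (8, 5)}

ρ[E→E2]: schema becomes (A, E2); tuples unchanged.
Natural join on A: {(t, 20, 20), (t, 20, 40), (t, 40, 20), (t, 40, 40), (v, 1, 1), (v, 1, 14), (v, 1, 2), (v, 1, 34), (v, 1, 36), (v, 14, 1), (v, 14, 14), (v, 14, 2), (v, 14, 34), (v, 14, 36), (v, 2, 1), (v, 2, 14), (v, 2, 2), (v, 2, 34), (v, 2, 36), (v, 34, 1), (v, 34, 14), (v, 34, 2), (v, 34, 34), (v, 34, 36), (v, 36, 1), (v, 36, 14), (v, 36, 2), (v, 36, 34), (v, 36, 36), (w, 5, 5), (w, 5, 8), (w, 8, 5), (w, 8, 8)}
Selection E < E2: {(t, 20, 40), (v, 1, 14), (v, 1, 2), (v, 1, 34), (v, 1, 36), (v, 14, 34), (v, 14, 36), (v, 2, 14), (v, 2, 34), (v, 2, 36), (v, 34, 36), (w, 5, 8)}
Projecting to E2, E: {(14, 1), (14, 2), (2, 1), (34, 1), (34, 14), (34, 2), (36, 1), (36, 14), (36, 2), (36, 34), (40, 20), (8, 5)}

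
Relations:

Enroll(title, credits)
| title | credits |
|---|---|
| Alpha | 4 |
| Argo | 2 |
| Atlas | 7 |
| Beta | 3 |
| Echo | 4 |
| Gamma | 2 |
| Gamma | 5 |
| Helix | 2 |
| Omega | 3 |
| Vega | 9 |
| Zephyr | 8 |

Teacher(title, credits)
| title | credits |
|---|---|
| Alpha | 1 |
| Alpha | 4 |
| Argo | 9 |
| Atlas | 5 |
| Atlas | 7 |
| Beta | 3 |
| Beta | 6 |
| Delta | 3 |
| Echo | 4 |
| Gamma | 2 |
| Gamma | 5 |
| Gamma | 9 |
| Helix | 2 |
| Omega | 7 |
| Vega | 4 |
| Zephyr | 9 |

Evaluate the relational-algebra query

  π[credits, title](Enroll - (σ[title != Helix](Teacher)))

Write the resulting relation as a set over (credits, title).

{(2, Argo), (2, Helix), (3, Omega), (8, Zephyr), (9, Vega)}

Apply σ_{title != Helix}; surviving tuples: {(Alpha, 1), (Alpha, 4), (Argo, 9), (Atlas, 5), (Atlas, 7), (Beta, 3), (Beta, 6), (Delta, 3), (Echo, 4), (Gamma, 2), (Gamma, 5), (Gamma, 9), (Omega, 7), (Vega, 4), (Zephyr, 9)}
Set difference of the two operands is {(Argo, 2), (Helix, 2), (Omega, 3), (Vega, 9), (Zephyr, 8)}.
π_{credits, title} gives {(2, Argo), (2, Helix), (3, Omega), (8, Zephyr), (9, Vega)}.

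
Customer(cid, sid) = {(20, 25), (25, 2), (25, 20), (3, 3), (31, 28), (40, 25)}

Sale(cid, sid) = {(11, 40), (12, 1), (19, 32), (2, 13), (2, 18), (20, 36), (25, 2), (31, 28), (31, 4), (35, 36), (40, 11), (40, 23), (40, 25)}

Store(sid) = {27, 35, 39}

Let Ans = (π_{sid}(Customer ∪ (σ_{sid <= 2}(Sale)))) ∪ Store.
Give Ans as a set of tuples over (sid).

Apply σ_{sid <= 2}; surviving tuples: {(12, 1), (25, 2)}
Taking the union: {(12, 1), (20, 25), (25, 2), (25, 20), (3, 3), (31, 28), (40, 25)}
Keep only column(s) sid (1 duplicate(s) eliminated): {1, 2, 20, 25, 28, 3}
Taking the union: {1, 2, 20, 25, 27, 28, 3, 35, 39}

{1, 2, 20, 25, 27, 28, 3, 35, 39}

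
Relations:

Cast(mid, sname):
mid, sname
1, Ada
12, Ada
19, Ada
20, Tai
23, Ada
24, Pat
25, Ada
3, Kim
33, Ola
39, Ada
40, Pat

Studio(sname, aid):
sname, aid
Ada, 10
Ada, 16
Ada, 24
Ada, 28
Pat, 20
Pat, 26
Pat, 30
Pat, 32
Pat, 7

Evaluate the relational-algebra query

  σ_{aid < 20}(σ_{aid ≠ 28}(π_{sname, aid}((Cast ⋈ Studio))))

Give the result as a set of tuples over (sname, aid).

Cast ⋈ Studio (natural join on sname): {(1, Ada, 10), (1, Ada, 16), (1, Ada, 24), (1, Ada, 28), (12, Ada, 10), (12, Ada, 16), (12, Ada, 24), (12, Ada, 28), (19, Ada, 10), (19, Ada, 16), (19, Ada, 24), (19, Ada, 28), (23, Ada, 10), (23, Ada, 16), (23, Ada, 24), (23, Ada, 28), (24, Pat, 20), (24, Pat, 26), (24, Pat, 30), (24, Pat, 32), (24, Pat, 7), (25, Ada, 10), (25, Ada, 16), (25, Ada, 24), (25, Ada, 28), (39, Ada, 10), (39, Ada, 16), (39, Ada, 24), (39, Ada, 28), (40, Pat, 20), (40, Pat, 26), (40, Pat, 30), (40, Pat, 32), (40, Pat, 7)}
Keep only column(s) sname, aid (25 duplicate(s) eliminated): {(Ada, 10), (Ada, 16), (Ada, 24), (Ada, 28), (Pat, 20), (Pat, 26), (Pat, 30), (Pat, 32), (Pat, 7)}
Filtering on aid ≠ 28 leaves {(Ada, 10), (Ada, 16), (Ada, 24), (Pat, 20), (Pat, 26), (Pat, 30), (Pat, 32), (Pat, 7)}.
Filtering on aid < 20 leaves {(Ada, 10), (Ada, 16), (Pat, 7)}.

{(Ada, 10), (Ada, 16), (Pat, 7)}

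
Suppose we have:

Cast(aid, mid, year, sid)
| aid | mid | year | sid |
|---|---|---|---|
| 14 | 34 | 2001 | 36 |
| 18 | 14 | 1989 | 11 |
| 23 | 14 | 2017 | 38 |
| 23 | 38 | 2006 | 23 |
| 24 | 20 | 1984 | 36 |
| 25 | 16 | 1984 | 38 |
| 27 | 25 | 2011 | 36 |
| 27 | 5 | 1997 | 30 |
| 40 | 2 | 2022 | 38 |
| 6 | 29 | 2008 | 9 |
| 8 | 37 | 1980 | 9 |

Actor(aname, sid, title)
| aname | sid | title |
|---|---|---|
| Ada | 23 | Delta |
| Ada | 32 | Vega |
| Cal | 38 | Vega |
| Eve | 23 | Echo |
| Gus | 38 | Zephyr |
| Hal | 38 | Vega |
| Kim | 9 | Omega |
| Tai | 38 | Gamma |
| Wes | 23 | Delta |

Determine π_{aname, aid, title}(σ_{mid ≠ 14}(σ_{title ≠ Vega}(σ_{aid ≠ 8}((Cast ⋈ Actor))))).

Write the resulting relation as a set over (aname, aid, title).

{(Ada, 23, Delta), (Eve, 23, Echo), (Gus, 25, Zephyr), (Gus, 40, Zephyr), (Kim, 6, Omega), (Tai, 25, Gamma), (Tai, 40, Gamma), (Wes, 23, Delta)}

Natural join on sid: {(23, 14, 2017, 38, Cal, Vega), (23, 14, 2017, 38, Gus, Zephyr), (23, 14, 2017, 38, Hal, Vega), (23, 14, 2017, 38, Tai, Gamma), (23, 38, 2006, 23, Ada, Delta), (23, 38, 2006, 23, Eve, Echo), (23, 38, 2006, 23, Wes, Delta), (25, 16, 1984, 38, Cal, Vega), (25, 16, 1984, 38, Gus, Zephyr), (25, 16, 1984, 38, Hal, Vega), (25, 16, 1984, 38, Tai, Gamma), (40, 2, 2022, 38, Cal, Vega), (40, 2, 2022, 38, Gus, Zephyr), (40, 2, 2022, 38, Hal, Vega), (40, 2, 2022, 38, Tai, Gamma), (6, 29, 2008, 9, Kim, Omega), (8, 37, 1980, 9, Kim, Omega)}
Selection aid ≠ 8: {(23, 14, 2017, 38, Cal, Vega), (23, 14, 2017, 38, Gus, Zephyr), (23, 14, 2017, 38, Hal, Vega), (23, 14, 2017, 38, Tai, Gamma), (23, 38, 2006, 23, Ada, Delta), (23, 38, 2006, 23, Eve, Echo), (23, 38, 2006, 23, Wes, Delta), (25, 16, 1984, 38, Cal, Vega), (25, 16, 1984, 38, Gus, Zephyr), (25, 16, 1984, 38, Hal, Vega), (25, 16, 1984, 38, Tai, Gamma), (40, 2, 2022, 38, Cal, Vega), (40, 2, 2022, 38, Gus, Zephyr), (40, 2, 2022, 38, Hal, Vega), (40, 2, 2022, 38, Tai, Gamma), (6, 29, 2008, 9, Kim, Omega)}
Selection title ≠ Vega: {(23, 14, 2017, 38, Gus, Zephyr), (23, 14, 2017, 38, Tai, Gamma), (23, 38, 2006, 23, Ada, Delta), (23, 38, 2006, 23, Eve, Echo), (23, 38, 2006, 23, Wes, Delta), (25, 16, 1984, 38, Gus, Zephyr), (25, 16, 1984, 38, Tai, Gamma), (40, 2, 2022, 38, Gus, Zephyr), (40, 2, 2022, 38, Tai, Gamma), (6, 29, 2008, 9, Kim, Omega)}
Selection mid ≠ 14: {(23, 38, 2006, 23, Ada, Delta), (23, 38, 2006, 23, Eve, Echo), (23, 38, 2006, 23, Wes, Delta), (25, 16, 1984, 38, Gus, Zephyr), (25, 16, 1984, 38, Tai, Gamma), (40, 2, 2022, 38, Gus, Zephyr), (40, 2, 2022, 38, Tai, Gamma), (6, 29, 2008, 9, Kim, Omega)}
Keep only column(s) aname, aid, title: {(Ada, 23, Delta), (Eve, 23, Echo), (Gus, 25, Zephyr), (Gus, 40, Zephyr), (Kim, 6, Omega), (Tai, 25, Gamma), (Tai, 40, Gamma), (Wes, 23, Delta)}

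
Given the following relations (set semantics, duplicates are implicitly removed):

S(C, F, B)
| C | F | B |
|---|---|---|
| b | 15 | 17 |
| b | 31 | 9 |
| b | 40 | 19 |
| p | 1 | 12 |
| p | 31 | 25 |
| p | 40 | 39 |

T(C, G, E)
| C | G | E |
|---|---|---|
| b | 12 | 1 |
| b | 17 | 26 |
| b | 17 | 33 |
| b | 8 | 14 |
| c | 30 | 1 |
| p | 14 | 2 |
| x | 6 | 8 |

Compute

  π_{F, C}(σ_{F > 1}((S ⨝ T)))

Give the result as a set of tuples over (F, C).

{(15, b), (31, b), (31, p), (40, b), (40, p)}

S ⋈ T (natural join on C): {(b, 15, 17, 12, 1), (b, 15, 17, 17, 26), (b, 15, 17, 17, 33), (b, 15, 17, 8, 14), (b, 31, 9, 12, 1), (b, 31, 9, 17, 26), (b, 31, 9, 17, 33), (b, 31, 9, 8, 14), (b, 40, 19, 12, 1), (b, 40, 19, 17, 26), (b, 40, 19, 17, 33), (b, 40, 19, 8, 14), (p, 1, 12, 14, 2), (p, 31, 25, 14, 2), (p, 40, 39, 14, 2)}
Selection F > 1: {(b, 15, 17, 12, 1), (b, 15, 17, 17, 26), (b, 15, 17, 17, 33), (b, 15, 17, 8, 14), (b, 31, 9, 12, 1), (b, 31, 9, 17, 26), (b, 31, 9, 17, 33), (b, 31, 9, 8, 14), (b, 40, 19, 12, 1), (b, 40, 19, 17, 26), (b, 40, 19, 17, 33), (b, 40, 19, 8, 14), (p, 31, 25, 14, 2), (p, 40, 39, 14, 2)}
Keep only column(s) F, C (9 duplicate(s) eliminated): {(15, b), (31, b), (31, p), (40, b), (40, p)}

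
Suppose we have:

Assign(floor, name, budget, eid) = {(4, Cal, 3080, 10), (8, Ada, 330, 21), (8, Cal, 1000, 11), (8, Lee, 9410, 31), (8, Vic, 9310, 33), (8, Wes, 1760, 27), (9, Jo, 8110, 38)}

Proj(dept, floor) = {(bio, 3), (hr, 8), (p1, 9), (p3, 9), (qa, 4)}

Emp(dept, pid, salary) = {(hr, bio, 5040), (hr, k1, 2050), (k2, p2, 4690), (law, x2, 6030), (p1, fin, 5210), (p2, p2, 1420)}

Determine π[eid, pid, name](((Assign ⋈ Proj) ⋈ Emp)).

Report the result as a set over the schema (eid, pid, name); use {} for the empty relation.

Joining Assign and Proj on floor yields {(4, Cal, 3080, 10, qa), (8, Ada, 330, 21, hr), (8, Cal, 1000, 11, hr), (8, Lee, 9410, 31, hr), (8, Vic, 9310, 33, hr), (8, Wes, 1760, 27, hr), (9, Jo, 8110, 38, p1), (9, Jo, 8110, 38, p3)}.
Joining (Assign ⋈ Proj) and Emp on dept yields {(8, Ada, 330, 21, hr, bio, 5040), (8, Ada, 330, 21, hr, k1, 2050), (8, Cal, 1000, 11, hr, bio, 5040), (8, Cal, 1000, 11, hr, k1, 2050), (8, Lee, 9410, 31, hr, bio, 5040), (8, Lee, 9410, 31, hr, k1, 2050), (8, Vic, 9310, 33, hr, bio, 5040), (8, Vic, 9310, 33, hr, k1, 2050), (8, Wes, 1760, 27, hr, bio, 5040), (8, Wes, 1760, 27, hr, k1, 2050), (9, Jo, 8110, 38, p1, fin, 5210)}.
Keep only column(s) eid, pid, name: {(11, bio, Cal), (11, k1, Cal), (21, bio, Ada), (21, k1, Ada), (27, bio, Wes), (27, k1, Wes), (31, bio, Lee), (31, k1, Lee), (33, bio, Vic), (33, k1, Vic), (38, fin, Jo)}

{(11, bio, Cal), (11, k1, Cal), (21, bio, Ada), (21, k1, Ada), (27, bio, Wes), (27, k1, Wes), (31, bio, Lee), (31, k1, Lee), (33, bio, Vic), (33, k1, Vic), (38, fin, Jo)}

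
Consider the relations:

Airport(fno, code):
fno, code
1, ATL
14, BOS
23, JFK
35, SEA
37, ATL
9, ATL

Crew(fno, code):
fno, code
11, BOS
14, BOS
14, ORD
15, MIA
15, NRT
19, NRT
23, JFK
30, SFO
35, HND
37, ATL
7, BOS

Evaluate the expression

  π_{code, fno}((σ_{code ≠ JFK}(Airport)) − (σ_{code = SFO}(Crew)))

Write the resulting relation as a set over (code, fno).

Selection code ≠ JFK: {(1, ATL), (14, BOS), (35, SEA), (37, ATL), (9, ATL)}
Selection code = SFO: {(30, SFO)}
Set difference of the two operands is {(1, ATL), (14, BOS), (35, SEA), (37, ATL), (9, ATL)}.
π[code, fno]: project onto (code, fno) → {(ATL, 1), (ATL, 37), (ATL, 9), (BOS, 14), (SEA, 35)}

{(ATL, 1), (ATL, 37), (ATL, 9), (BOS, 14), (SEA, 35)}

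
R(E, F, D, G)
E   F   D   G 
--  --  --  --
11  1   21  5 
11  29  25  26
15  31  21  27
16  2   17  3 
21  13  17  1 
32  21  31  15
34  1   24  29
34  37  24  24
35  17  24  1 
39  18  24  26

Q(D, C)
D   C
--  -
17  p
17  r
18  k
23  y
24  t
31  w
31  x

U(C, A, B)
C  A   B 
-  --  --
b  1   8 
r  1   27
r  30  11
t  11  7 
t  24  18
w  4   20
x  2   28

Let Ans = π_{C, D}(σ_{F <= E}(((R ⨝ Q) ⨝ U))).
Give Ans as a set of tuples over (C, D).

{(r, 17), (t, 24), (w, 31), (x, 31)}

Natural join on D: {(16, 2, 17, 3, p), (16, 2, 17, 3, r), (21, 13, 17, 1, p), (21, 13, 17, 1, r), (32, 21, 31, 15, w), (32, 21, 31, 15, x), (34, 1, 24, 29, t), (34, 37, 24, 24, t), (35, 17, 24, 1, t), (39, 18, 24, 26, t)}
Natural join on C: {(16, 2, 17, 3, r, 1, 27), (16, 2, 17, 3, r, 30, 11), (21, 13, 17, 1, r, 1, 27), (21, 13, 17, 1, r, 30, 11), (32, 21, 31, 15, w, 4, 20), (32, 21, 31, 15, x, 2, 28), (34, 1, 24, 29, t, 11, 7), (34, 1, 24, 29, t, 24, 18), (34, 37, 24, 24, t, 11, 7), (34, 37, 24, 24, t, 24, 18), (35, 17, 24, 1, t, 11, 7), (35, 17, 24, 1, t, 24, 18), (39, 18, 24, 26, t, 11, 7), (39, 18, 24, 26, t, 24, 18)}
Selection F <= E: {(16, 2, 17, 3, r, 1, 27), (16, 2, 17, 3, r, 30, 11), (21, 13, 17, 1, r, 1, 27), (21, 13, 17, 1, r, 30, 11), (32, 21, 31, 15, w, 4, 20), (32, 21, 31, 15, x, 2, 28), (34, 1, 24, 29, t, 11, 7), (34, 1, 24, 29, t, 24, 18), (35, 17, 24, 1, t, 11, 7), (35, 17, 24, 1, t, 24, 18), (39, 18, 24, 26, t, 11, 7), (39, 18, 24, 26, t, 24, 18)}
π[C, D]: project onto (C, D) (8 duplicate(s) eliminated) → {(r, 17), (t, 24), (w, 31), (x, 31)}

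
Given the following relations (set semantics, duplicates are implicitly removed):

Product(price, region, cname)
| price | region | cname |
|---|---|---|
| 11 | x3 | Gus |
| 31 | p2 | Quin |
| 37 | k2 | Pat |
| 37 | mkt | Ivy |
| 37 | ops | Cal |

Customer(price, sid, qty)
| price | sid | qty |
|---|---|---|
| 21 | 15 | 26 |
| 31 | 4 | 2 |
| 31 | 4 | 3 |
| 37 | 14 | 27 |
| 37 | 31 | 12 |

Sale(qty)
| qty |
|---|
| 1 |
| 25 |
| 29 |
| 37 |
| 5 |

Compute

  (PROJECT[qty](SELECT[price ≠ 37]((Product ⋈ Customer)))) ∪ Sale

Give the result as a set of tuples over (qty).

{1, 2, 25, 29, 3, 37, 5}

Natural join on price: {(31, p2, Quin, 4, 2), (31, p2, Quin, 4, 3), (37, k2, Pat, 14, 27), (37, k2, Pat, 31, 12), (37, mkt, Ivy, 14, 27), (37, mkt, Ivy, 31, 12), (37, ops, Cal, 14, 27), (37, ops, Cal, 31, 12)}
Selection price ≠ 37: {(31, p2, Quin, 4, 2), (31, p2, Quin, 4, 3)}
π_{qty} gives {2, 3}.
Taking the union: {1, 2, 25, 29, 3, 37, 5}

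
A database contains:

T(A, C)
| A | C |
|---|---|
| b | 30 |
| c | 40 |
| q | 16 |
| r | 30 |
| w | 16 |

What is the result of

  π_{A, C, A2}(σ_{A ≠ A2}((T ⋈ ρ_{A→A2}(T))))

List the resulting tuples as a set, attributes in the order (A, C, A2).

ρ[A→A2]: schema becomes (A2, C); tuples unchanged.
Joining T and ρ_{A→A2}(T) on C yields {(b, 30, b), (b, 30, r), (c, 40, c), (q, 16, q), (q, 16, w), (r, 30, b), (r, 30, r), (w, 16, q), (w, 16, w)}.
Filtering on A ≠ A2 leaves {(b, 30, r), (q, 16, w), (r, 30, b), (w, 16, q)}.
π_{A, C, A2} gives {(b, 30, r), (q, 16, w), (r, 30, b), (w, 16, q)}.

{(b, 30, r), (q, 16, w), (r, 30, b), (w, 16, q)}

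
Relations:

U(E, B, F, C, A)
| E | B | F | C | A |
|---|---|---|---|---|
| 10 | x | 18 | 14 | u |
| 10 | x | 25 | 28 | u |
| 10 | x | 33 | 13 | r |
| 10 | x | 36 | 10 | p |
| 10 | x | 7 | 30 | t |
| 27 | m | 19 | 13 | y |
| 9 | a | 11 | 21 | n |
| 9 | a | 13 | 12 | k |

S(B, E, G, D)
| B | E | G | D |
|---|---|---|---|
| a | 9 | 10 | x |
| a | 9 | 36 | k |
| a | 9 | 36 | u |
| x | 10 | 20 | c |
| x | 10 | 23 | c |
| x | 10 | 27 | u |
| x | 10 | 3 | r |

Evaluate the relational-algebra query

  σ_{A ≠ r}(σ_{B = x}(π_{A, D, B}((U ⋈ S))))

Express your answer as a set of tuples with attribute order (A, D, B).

Joining U and S on E, B yields {(10, x, 18, 14, u, 20, c), (10, x, 18, 14, u, 23, c), (10, x, 18, 14, u, 27, u), (10, x, 18, 14, u, 3, r), (10, x, 25, 28, u, 20, c), (10, x, 25, 28, u, 23, c), (10, x, 25, 28, u, 27, u), (10, x, 25, 28, u, 3, r), (10, x, 33, 13, r, 20, c), (10, x, 33, 13, r, 23, c), (10, x, 33, 13, r, 27, u), (10, x, 33, 13, r, 3, r), (10, x, 36, 10, p, 20, c), (10, x, 36, 10, p, 23, c), (10, x, 36, 10, p, 27, u), (10, x, 36, 10, p, 3, r), (10, x, 7, 30, t, 20, c), (10, x, 7, 30, t, 23, c), (10, x, 7, 30, t, 27, u), (10, x, 7, 30, t, 3, r), (9, a, 11, 21, n, 10, x), (9, a, 11, 21, n, 36, k), (9, a, 11, 21, n, 36, u), (9, a, 13, 12, k, 10, x), (9, a, 13, 12, k, 36, k), (9, a, 13, 12, k, 36, u)}.
π[A, D, B]: project onto (A, D, B) (8 duplicate(s) eliminated) → {(k, k, a), (k, u, a), (k, x, a), (n, k, a), (n, u, a), (n, x, a), (p, c, x), (p, r, x), (p, u, x), (r, c, x), (r, r, x), (r, u, x), (t, c, x), (t, r, x), (t, u, x), (u, c, x), (u, r, x), (u, u, x)}
Apply σ_{B = x}; surviving tuples: {(p, c, x), (p, r, x), (p, u, x), (r, c, x), (r, r, x), (r, u, x), (t, c, x), (t, r, x), (t, u, x), (u, c, x), (u, r, x), (u, u, x)}
Apply σ_{A ≠ r}; surviving tuples: {(p, c, x), (p, r, x), (p, u, x), (t, c, x), (t, r, x), (t, u, x), (u, c, x), (u, r, x), (u, u, x)}

{(p, c, x), (p, r, x), (p, u, x), (t, c, x), (t, r, x), (t, u, x), (u, c, x), (u, r, x), (u, u, x)}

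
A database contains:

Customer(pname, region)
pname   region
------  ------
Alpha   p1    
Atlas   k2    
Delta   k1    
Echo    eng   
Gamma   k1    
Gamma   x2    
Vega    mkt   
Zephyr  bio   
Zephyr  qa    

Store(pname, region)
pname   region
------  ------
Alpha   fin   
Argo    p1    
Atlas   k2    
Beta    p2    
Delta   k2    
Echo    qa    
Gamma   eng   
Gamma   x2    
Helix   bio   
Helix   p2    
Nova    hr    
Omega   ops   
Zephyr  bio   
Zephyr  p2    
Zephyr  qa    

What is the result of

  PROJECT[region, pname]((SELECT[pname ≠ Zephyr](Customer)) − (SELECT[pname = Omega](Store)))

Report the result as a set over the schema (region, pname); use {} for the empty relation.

{(eng, Echo), (k1, Delta), (k1, Gamma), (k2, Atlas), (mkt, Vega), (p1, Alpha), (x2, Gamma)}

Selection pname ≠ Zephyr: {(Alpha, p1), (Atlas, k2), (Delta, k1), (Echo, eng), (Gamma, k1), (Gamma, x2), (Vega, mkt)}
Selection pname = Omega: {(Omega, ops)}
Set difference of the two operands is {(Alpha, p1), (Atlas, k2), (Delta, k1), (Echo, eng), (Gamma, k1), (Gamma, x2), (Vega, mkt)}.
π[region, pname]: project onto (region, pname) → {(eng, Echo), (k1, Delta), (k1, Gamma), (k2, Atlas), (mkt, Vega), (p1, Alpha), (x2, Gamma)}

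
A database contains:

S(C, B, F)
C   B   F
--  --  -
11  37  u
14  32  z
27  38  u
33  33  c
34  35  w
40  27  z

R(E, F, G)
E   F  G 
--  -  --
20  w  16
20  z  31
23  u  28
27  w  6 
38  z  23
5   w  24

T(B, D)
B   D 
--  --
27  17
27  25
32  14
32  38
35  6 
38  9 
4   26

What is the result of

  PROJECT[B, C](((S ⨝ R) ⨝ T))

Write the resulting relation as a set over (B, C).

Natural join on F: {(11, 37, u, 23, 28), (14, 32, z, 20, 31), (14, 32, z, 38, 23), (27, 38, u, 23, 28), (34, 35, w, 20, 16), (34, 35, w, 27, 6), (34, 35, w, 5, 24), (40, 27, z, 20, 31), (40, 27, z, 38, 23)}
Natural join on B: {(14, 32, z, 20, 31, 14), (14, 32, z, 20, 31, 38), (14, 32, z, 38, 23, 14), (14, 32, z, 38, 23, 38), (27, 38, u, 23, 28, 9), (34, 35, w, 20, 16, 6), (34, 35, w, 27, 6, 6), (34, 35, w, 5, 24, 6), (40, 27, z, 20, 31, 17), (40, 27, z, 20, 31, 25), (40, 27, z, 38, 23, 17), (40, 27, z, 38, 23, 25)}
Keep only column(s) B, C (8 duplicate(s) eliminated): {(27, 40), (32, 14), (35, 34), (38, 27)}

{(27, 40), (32, 14), (35, 34), (38, 27)}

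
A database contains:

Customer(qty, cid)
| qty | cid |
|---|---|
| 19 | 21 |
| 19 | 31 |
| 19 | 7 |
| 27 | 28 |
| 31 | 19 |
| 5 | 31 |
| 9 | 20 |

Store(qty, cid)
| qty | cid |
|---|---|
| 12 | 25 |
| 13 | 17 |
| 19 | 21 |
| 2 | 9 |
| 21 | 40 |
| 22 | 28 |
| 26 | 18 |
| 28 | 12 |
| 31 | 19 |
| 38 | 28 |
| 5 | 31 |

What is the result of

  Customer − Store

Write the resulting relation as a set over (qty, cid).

{(19, 31), (19, 7), (27, 28), (9, 20)}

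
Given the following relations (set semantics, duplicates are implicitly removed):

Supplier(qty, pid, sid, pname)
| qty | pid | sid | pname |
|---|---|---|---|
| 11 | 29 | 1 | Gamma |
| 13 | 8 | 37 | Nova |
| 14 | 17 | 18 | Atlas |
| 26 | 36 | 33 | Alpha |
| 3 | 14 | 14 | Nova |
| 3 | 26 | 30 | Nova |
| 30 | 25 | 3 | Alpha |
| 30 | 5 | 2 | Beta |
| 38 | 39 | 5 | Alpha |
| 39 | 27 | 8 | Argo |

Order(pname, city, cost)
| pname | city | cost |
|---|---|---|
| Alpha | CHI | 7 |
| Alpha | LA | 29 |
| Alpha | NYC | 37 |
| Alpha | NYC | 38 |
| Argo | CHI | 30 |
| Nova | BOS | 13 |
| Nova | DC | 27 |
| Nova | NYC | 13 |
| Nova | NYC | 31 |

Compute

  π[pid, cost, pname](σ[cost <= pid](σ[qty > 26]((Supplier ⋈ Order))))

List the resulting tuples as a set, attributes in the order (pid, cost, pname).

Supplier ⋈ Order (natural join on pname): {(13, 8, 37, Nova, BOS, 13), (13, 8, 37, Nova, DC, 27), (13, 8, 37, Nova, NYC, 13), (13, 8, 37, Nova, NYC, 31), (26, 36, 33, Alpha, CHI, 7), (26, 36, 33, Alpha, LA, 29), (26, 36, 33, Alpha, NYC, 37), (26, 36, 33, Alpha, NYC, 38), (3, 14, 14, Nova, BOS, 13), (3, 14, 14, Nova, DC, 27), (3, 14, 14, Nova, NYC, 13), (3, 14, 14, Nova, NYC, 31), (3, 26, 30, Nova, BOS, 13), (3, 26, 30, Nova, DC, 27), (3, 26, 30, Nova, NYC, 13), (3, 26, 30, Nova, NYC, 31), (30, 25, 3, Alpha, CHI, 7), (30, 25, 3, Alpha, LA, 29), (30, 25, 3, Alpha, NYC, 37), (30, 25, 3, Alpha, NYC, 38), (38, 39, 5, Alpha, CHI, 7), (38, 39, 5, Alpha, LA, 29), (38, 39, 5, Alpha, NYC, 37), (38, 39, 5, Alpha, NYC, 38), (39, 27, 8, Argo, CHI, 30)}
Apply σ_{qty > 26}; surviving tuples: {(30, 25, 3, Alpha, CHI, 7), (30, 25, 3, Alpha, LA, 29), (30, 25, 3, Alpha, NYC, 37), (30, 25, 3, Alpha, NYC, 38), (38, 39, 5, Alpha, CHI, 7), (38, 39, 5, Alpha, LA, 29), (38, 39, 5, Alpha, NYC, 37), (38, 39, 5, Alpha, NYC, 38), (39, 27, 8, Argo, CHI, 30)}
Apply σ_{cost <= pid}; surviving tuples: {(30, 25, 3, Alpha, CHI, 7), (38, 39, 5, Alpha, CHI, 7), (38, 39, 5, Alpha, LA, 29), (38, 39, 5, Alpha, NYC, 37), (38, 39, 5, Alpha, NYC, 38)}
π[pid, cost, pname]: project onto (pid, cost, pname) → {(25, 7, Alpha), (39, 29, Alpha), (39, 37, Alpha), (39, 38, Alpha), (39, 7, Alpha)}

{(25, 7, Alpha), (39, 29, Alpha), (39, 37, Alpha), (39, 38, Alpha), (39, 7, Alpha)}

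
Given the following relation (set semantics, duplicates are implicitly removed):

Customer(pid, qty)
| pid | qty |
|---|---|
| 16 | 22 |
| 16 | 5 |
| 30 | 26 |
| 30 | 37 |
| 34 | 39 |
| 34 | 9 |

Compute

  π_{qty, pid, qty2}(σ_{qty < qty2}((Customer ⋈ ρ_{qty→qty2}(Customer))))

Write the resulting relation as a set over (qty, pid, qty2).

{(26, 30, 37), (5, 16, 22), (9, 34, 39)}

ρ[qty→qty2]: schema becomes (pid, qty2); tuples unchanged.
Joining Customer and ρ_{qty→qty2}(Customer) on pid yields {(16, 22, 22), (16, 22, 5), (16, 5, 22), (16, 5, 5), (30, 26, 26), (30, 26, 37), (30, 37, 26), (30, 37, 37), (34, 39, 39), (34, 39, 9), (34, 9, 39), (34, 9, 9)}.
Filtering on qty < qty2 leaves {(16, 5, 22), (30, 26, 37), (34, 9, 39)}.
Projecting to qty, pid, qty2: {(26, 30, 37), (5, 16, 22), (9, 34, 39)}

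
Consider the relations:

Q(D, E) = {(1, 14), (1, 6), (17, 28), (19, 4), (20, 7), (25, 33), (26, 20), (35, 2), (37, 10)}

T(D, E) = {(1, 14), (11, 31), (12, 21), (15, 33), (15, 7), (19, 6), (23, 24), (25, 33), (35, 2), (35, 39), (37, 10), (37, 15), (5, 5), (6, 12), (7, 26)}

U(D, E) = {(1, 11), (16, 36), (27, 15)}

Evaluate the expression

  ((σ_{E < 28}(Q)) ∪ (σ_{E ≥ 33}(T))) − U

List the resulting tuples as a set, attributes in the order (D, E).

σ[E < 28]: keep tuples satisfying E < 28 → {(1, 14), (1, 6), (19, 4), (20, 7), (26, 20), (35, 2), (37, 10)}
σ[E ≥ 33]: keep tuples satisfying E ≥ 33 → {(15, 33), (25, 33), (35, 39)}
Taking the union: {(1, 14), (1, 6), (15, 33), (19, 4), (20, 7), (25, 33), (26, 20), (35, 2), (35, 39), (37, 10)}
Taking the difference: {(1, 14), (1, 6), (15, 33), (19, 4), (20, 7), (25, 33), (26, 20), (35, 2), (35, 39), (37, 10)}

{(1, 14), (1, 6), (15, 33), (19, 4), (20, 7), (25, 33), (26, 20), (35, 2), (35, 39), (37, 10)}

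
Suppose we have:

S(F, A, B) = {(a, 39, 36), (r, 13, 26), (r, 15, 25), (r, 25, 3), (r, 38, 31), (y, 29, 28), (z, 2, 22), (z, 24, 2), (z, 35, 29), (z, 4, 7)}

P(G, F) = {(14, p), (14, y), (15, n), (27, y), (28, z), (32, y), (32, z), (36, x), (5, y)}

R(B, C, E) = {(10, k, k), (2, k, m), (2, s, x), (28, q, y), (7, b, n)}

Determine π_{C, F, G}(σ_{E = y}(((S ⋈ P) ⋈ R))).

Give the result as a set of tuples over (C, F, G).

Joining S and P on F yields {(y, 29, 28, 14), (y, 29, 28, 27), (y, 29, 28, 32), (y, 29, 28, 5), (z, 2, 22, 28), (z, 2, 22, 32), (z, 24, 2, 28), (z, 24, 2, 32), (z, 35, 29, 28), (z, 35, 29, 32), (z, 4, 7, 28), (z, 4, 7, 32)}.
Joining (S ⋈ P) and R on B yields {(y, 29, 28, 14, q, y), (y, 29, 28, 27, q, y), (y, 29, 28, 32, q, y), (y, 29, 28, 5, q, y), (z, 24, 2, 28, k, m), (z, 24, 2, 28, s, x), (z, 24, 2, 32, k, m), (z, 24, 2, 32, s, x), (z, 4, 7, 28, b, n), (z, 4, 7, 32, b, n)}.
σ[E = y]: keep tuples satisfying E = y → {(y, 29, 28, 14, q, y), (y, 29, 28, 27, q, y), (y, 29, 28, 32, q, y), (y, 29, 28, 5, q, y)}
Keep only column(s) C, F, G: {(q, y, 14), (q, y, 27), (q, y, 32), (q, y, 5)}

{(q, y, 14), (q, y, 27), (q, y, 32), (q, y, 5)}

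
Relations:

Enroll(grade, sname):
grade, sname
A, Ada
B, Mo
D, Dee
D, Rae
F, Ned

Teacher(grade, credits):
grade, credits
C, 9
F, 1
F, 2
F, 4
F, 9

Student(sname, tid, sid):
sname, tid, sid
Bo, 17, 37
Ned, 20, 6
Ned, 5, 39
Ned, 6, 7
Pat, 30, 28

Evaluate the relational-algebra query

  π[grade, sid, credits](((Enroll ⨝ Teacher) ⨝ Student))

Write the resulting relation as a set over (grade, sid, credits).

{(F, 39, 1), (F, 39, 2), (F, 39, 4), (F, 39, 9), (F, 6, 1), (F, 6, 2), (F, 6, 4), (F, 6, 9), (F, 7, 1), (F, 7, 2), (F, 7, 4), (F, 7, 9)}

Joining Enroll and Teacher on grade yields {(F, Ned, 1), (F, Ned, 2), (F, Ned, 4), (F, Ned, 9)}.
Joining (Enroll ⨝ Teacher) and Student on sname yields {(F, Ned, 1, 20, 6), (F, Ned, 1, 5, 39), (F, Ned, 1, 6, 7), (F, Ned, 2, 20, 6), (F, Ned, 2, 5, 39), (F, Ned, 2, 6, 7), (F, Ned, 4, 20, 6), (F, Ned, 4, 5, 39), (F, Ned, 4, 6, 7), (F, Ned, 9, 20, 6), (F, Ned, 9, 5, 39), (F, Ned, 9, 6, 7)}.
Projecting to grade, sid, credits: {(F, 39, 1), (F, 39, 2), (F, 39, 4), (F, 39, 9), (F, 6, 1), (F, 6, 2), (F, 6, 4), (F, 6, 9), (F, 7, 1), (F, 7, 2), (F, 7, 4), (F, 7, 9)}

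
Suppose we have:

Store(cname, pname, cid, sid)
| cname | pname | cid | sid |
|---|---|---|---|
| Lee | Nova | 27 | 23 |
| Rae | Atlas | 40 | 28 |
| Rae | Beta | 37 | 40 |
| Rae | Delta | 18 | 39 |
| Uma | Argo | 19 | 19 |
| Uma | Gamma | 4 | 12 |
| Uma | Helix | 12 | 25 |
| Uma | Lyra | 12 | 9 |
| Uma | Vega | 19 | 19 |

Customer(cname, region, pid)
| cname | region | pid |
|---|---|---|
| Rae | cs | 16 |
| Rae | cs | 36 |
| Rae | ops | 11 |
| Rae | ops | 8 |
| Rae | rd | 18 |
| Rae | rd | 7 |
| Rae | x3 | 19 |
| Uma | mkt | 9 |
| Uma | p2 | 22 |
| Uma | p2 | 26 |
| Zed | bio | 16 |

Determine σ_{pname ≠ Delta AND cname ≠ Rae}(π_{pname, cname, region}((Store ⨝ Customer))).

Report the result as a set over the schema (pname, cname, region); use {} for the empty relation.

{(Argo, Uma, mkt), (Argo, Uma, p2), (Gamma, Uma, mkt), (Gamma, Uma, p2), (Helix, Uma, mkt), (Helix, Uma, p2), (Lyra, Uma, mkt), (Lyra, Uma, p2), (Vega, Uma, mkt), (Vega, Uma, p2)}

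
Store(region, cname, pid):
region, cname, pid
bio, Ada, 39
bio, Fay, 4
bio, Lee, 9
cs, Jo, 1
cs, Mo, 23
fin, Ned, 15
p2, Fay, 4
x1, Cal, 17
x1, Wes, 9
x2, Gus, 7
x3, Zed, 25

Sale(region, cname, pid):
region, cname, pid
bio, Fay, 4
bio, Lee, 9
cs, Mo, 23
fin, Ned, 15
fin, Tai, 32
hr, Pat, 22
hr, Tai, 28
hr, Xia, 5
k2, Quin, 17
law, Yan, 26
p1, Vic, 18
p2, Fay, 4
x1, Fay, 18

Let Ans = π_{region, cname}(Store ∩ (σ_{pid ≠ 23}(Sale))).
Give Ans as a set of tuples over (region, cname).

{(bio, Fay), (bio, Lee), (fin, Ned), (p2, Fay)}

σ[pid ≠ 23]: keep tuples satisfying pid ≠ 23 → {(bio, Fay, 4), (bio, Lee, 9), (fin, Ned, 15), (fin, Tai, 32), (hr, Pat, 22), (hr, Tai, 28), (hr, Xia, 5), (k2, Quin, 17), (law, Yan, 26), (p1, Vic, 18), (p2, Fay, 4), (x1, Fay, 18)}
Intersection: {(bio, Ada, 39), (bio, Fay, 4), (bio, Lee, 9), (cs, Jo, 1), (cs, Mo, 23), (fin, Ned, 15), (p2, Fay, 4), (x1, Cal, 17), (x1, Wes, 9), (x2, Gus, 7), (x3, Zed, 25)} with {(bio, Fay, 4), (bio, Lee, 9), (fin, Ned, 15), (fin, Tai, 32), (hr, Pat, 22), (hr, Tai, 28), (hr, Xia, 5), (k2, Quin, 17), (law, Yan, 26), (p1, Vic, 18), (p2, Fay, 4), (x1, Fay, 18)} → {(bio, Fay, 4), (bio, Lee, 9), (fin, Ned, 15), (p2, Fay, 4)}
Keep only column(s) region, cname: {(bio, Fay), (bio, Lee), (fin, Ned), (p2, Fay)}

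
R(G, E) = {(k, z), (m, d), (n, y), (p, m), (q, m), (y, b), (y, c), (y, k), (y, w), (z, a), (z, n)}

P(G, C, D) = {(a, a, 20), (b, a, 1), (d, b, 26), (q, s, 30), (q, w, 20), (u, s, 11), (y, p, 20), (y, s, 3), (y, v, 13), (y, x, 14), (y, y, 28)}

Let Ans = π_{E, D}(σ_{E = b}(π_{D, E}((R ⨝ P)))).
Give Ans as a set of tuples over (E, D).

R ⋈ P (natural join on G): {(q, m, s, 30), (q, m, w, 20), (y, b, p, 20), (y, b, s, 3), (y, b, v, 13), (y, b, x, 14), (y, b, y, 28), (y, c, p, 20), (y, c, s, 3), (y, c, v, 13), (y, c, x, 14), (y, c, y, 28), (y, k, p, 20), (y, k, s, 3), (y, k, v, 13), (y, k, x, 14), (y, k, y, 28), (y, w, p, 20), (y, w, s, 3), (y, w, v, 13), (y, w, x, 14), (y, w, y, 28)}
Keep only column(s) D, E: {(13, b), (13, c), (13, k), (13, w), (14, b), (14, c), (14, k), (14, w), (20, b), (20, c), (20, k), (20, m), (20, w), (28, b), (28, c), (28, k), (28, w), (3, b), (3, c), (3, k), (3, w), (30, m)}
σ[E = b]: keep tuples satisfying E = b → {(13, b), (14, b), (20, b), (28, b), (3, b)}
Keep only column(s) E, D: {(b, 13), (b, 14), (b, 20), (b, 28), (b, 3)}

{(b, 13), (b, 14), (b, 20), (b, 28), (b, 3)}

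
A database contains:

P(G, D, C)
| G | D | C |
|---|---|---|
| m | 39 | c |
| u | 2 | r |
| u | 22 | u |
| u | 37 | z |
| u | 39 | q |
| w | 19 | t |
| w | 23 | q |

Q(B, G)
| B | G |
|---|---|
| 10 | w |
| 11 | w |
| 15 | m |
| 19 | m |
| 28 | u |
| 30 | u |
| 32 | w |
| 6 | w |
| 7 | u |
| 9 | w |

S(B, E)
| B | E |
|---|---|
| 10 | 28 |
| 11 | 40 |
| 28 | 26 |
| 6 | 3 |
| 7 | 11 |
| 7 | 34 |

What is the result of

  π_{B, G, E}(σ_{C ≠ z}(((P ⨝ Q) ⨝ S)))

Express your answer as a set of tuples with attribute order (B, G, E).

Joining P and Q on G yields {(m, 39, c, 15), (m, 39, c, 19), (u, 2, r, 28), (u, 2, r, 30), (u, 2, r, 7), (u, 22, u, 28), (u, 22, u, 30), (u, 22, u, 7), (u, 37, z, 28), (u, 37, z, 30), (u, 37, z, 7), (u, 39, q, 28), (u, 39, q, 30), (u, 39, q, 7), (w, 19, t, 10), (w, 19, t, 11), (w, 19, t, 32), (w, 19, t, 6), (w, 19, t, 9), (w, 23, q, 10), (w, 23, q, 11), (w, 23, q, 32), (w, 23, q, 6), (w, 23, q, 9)}.
Joining (P ⨝ Q) and S on B yields {(u, 2, r, 28, 26), (u, 2, r, 7, 11), (u, 2, r, 7, 34), (u, 22, u, 28, 26), (u, 22, u, 7, 11), (u, 22, u, 7, 34), (u, 37, z, 28, 26), (u, 37, z, 7, 11), (u, 37, z, 7, 34), (u, 39, q, 28, 26), (u, 39, q, 7, 11), (u, 39, q, 7, 34), (w, 19, t, 10, 28), (w, 19, t, 11, 40), (w, 19, t, 6, 3), (w, 23, q, 10, 28), (w, 23, q, 11, 40), (w, 23, q, 6, 3)}.
Selection C ≠ z: {(u, 2, r, 28, 26), (u, 2, r, 7, 11), (u, 2, r, 7, 34), (u, 22, u, 28, 26), (u, 22, u, 7, 11), (u, 22, u, 7, 34), (u, 39, q, 28, 26), (u, 39, q, 7, 11), (u, 39, q, 7, 34), (w, 19, t, 10, 28), (w, 19, t, 11, 40), (w, 19, t, 6, 3), (w, 23, q, 10, 28), (w, 23, q, 11, 40), (w, 23, q, 6, 3)}
Keep only column(s) B, G, E (9 duplicate(s) eliminated): {(10, w, 28), (11, w, 40), (28, u, 26), (6, w, 3), (7, u, 11), (7, u, 34)}

{(10, w, 28), (11, w, 40), (28, u, 26), (6, w, 3), (7, u, 11), (7, u, 34)}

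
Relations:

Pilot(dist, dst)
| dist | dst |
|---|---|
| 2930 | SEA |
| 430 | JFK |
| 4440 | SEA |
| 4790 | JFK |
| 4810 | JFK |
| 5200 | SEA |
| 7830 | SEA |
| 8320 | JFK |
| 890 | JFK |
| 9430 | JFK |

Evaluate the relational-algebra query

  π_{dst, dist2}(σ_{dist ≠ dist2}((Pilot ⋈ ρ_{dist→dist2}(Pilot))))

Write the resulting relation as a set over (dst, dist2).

ρ[dist→dist2]: schema becomes (dist2, dst); tuples unchanged.
Natural join on dst: {(2930, SEA, 2930), (2930, SEA, 4440), (2930, SEA, 5200), (2930, SEA, 7830), (430, JFK, 430), (430, JFK, 4790), (430, JFK, 4810), (430, JFK, 8320), (430, JFK, 890), (430, JFK, 9430), (4440, SEA, 2930), (4440, SEA, 4440), (4440, SEA, 5200), (4440, SEA, 7830), (4790, JFK, 430), (4790, JFK, 4790), (4790, JFK, 4810), (4790, JFK, 8320), (4790, JFK, 890), (4790, JFK, 9430), (4810, JFK, 430), (4810, JFK, 4790), (4810, JFK, 4810), (4810, JFK, 8320), (4810, JFK, 890), (4810, JFK, 9430), (5200, SEA, 2930), (5200, SEA, 4440), (5200, SEA, 5200), (5200, SEA, 7830), (7830, SEA, 2930), (7830, SEA, 4440), (7830, SEA, 5200), (7830, SEA, 7830), (8320, JFK, 430), (8320, JFK, 4790), (8320, JFK, 4810), (8320, JFK, 8320), (8320, JFK, 890), (8320, JFK, 9430), (890, JFK, 430), (890, JFK, 4790), (890, JFK, 4810), (890, JFK, 8320), (890, JFK, 890), (890, JFK, 9430), (9430, JFK, 430), (9430, JFK, 4790), (9430, JFK, 4810), (9430, JFK, 8320), (9430, JFK, 890), (9430, JFK, 9430)}
σ[dist ≠ dist2]: keep tuples satisfying dist ≠ dist2 → {(2930, SEA, 4440), (2930, SEA, 5200), (2930, SEA, 7830), (430, JFK, 4790), (430, JFK, 4810), (430, JFK, 8320), (430, JFK, 890), (430, JFK, 9430), (4440, SEA, 2930), (4440, SEA, 5200), (4440, SEA, 7830), (4790, JFK, 430), (4790, JFK, 4810), (4790, JFK, 8320), (4790, JFK, 890), (4790, JFK, 9430), (4810, JFK, 430), (4810, JFK, 4790), (4810, JFK, 8320), (4810, JFK, 890), (4810, JFK, 9430), (5200, SEA, 2930), (5200, SEA, 4440), (5200, SEA, 7830), (7830, SEA, 2930), (7830, SEA, 4440), (7830, SEA, 5200), (8320, JFK, 430), (8320, JFK, 4790), (8320, JFK, 4810), (8320, JFK, 890), (8320, JFK, 9430), (890, JFK, 430), (890, JFK, 4790), (890, JFK, 4810), (890, JFK, 8320), (890, JFK, 9430), (9430, JFK, 430), (9430, JFK, 4790), (9430, JFK, 4810), (9430, JFK, 8320), (9430, JFK, 890)}
Keep only column(s) dst, dist2 (32 duplicate(s) eliminated): {(JFK, 430), (JFK, 4790), (JFK, 4810), (JFK, 8320), (JFK, 890), (JFK, 9430), (SEA, 2930), (SEA, 4440), (SEA, 5200), (SEA, 7830)}

{(JFK, 430), (JFK, 4790), (JFK, 4810), (JFK, 8320), (JFK, 890), (JFK, 9430), (SEA, 2930), (SEA, 4440), (SEA, 5200), (SEA, 7830)}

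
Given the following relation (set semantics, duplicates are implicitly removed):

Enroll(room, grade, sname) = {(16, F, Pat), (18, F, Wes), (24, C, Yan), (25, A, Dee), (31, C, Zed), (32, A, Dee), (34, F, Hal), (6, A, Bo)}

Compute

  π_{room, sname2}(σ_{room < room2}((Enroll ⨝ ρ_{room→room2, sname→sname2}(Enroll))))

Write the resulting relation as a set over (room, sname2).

{(16, Hal), (16, Wes), (18, Hal), (24, Zed), (25, Dee), (6, Dee)}

ρ[room→room2, sname→sname2]: schema becomes (room2, grade, sname2); tuples unchanged.
Natural join on grade: {(16, F, Pat, 16, Pat), (16, F, Pat, 18, Wes), (16, F, Pat, 34, Hal), (18, F, Wes, 16, Pat), (18, F, Wes, 18, Wes), (18, F, Wes, 34, Hal), (24, C, Yan, 24, Yan), (24, C, Yan, 31, Zed), (25, A, Dee, 25, Dee), (25, A, Dee, 32, Dee), (25, A, Dee, 6, Bo), (31, C, Zed, 24, Yan), (31, C, Zed, 31, Zed), (32, A, Dee, 25, Dee), (32, A, Dee, 32, Dee), (32, A, Dee, 6, Bo), (34, F, Hal, 16, Pat), (34, F, Hal, 18, Wes), (34, F, Hal, 34, Hal), (6, A, Bo, 25, Dee), (6, A, Bo, 32, Dee), (6, A, Bo, 6, Bo)}
Selection room < room2: {(16, F, Pat, 18, Wes), (16, F, Pat, 34, Hal), (18, F, Wes, 34, Hal), (24, C, Yan, 31, Zed), (25, A, Dee, 32, Dee), (6, A, Bo, 25, Dee), (6, A, Bo, 32, Dee)}
Keep only column(s) room, sname2 (1 duplicate(s) eliminated): {(16, Hal), (16, Wes), (18, Hal), (24, Zed), (25, Dee), (6, Dee)}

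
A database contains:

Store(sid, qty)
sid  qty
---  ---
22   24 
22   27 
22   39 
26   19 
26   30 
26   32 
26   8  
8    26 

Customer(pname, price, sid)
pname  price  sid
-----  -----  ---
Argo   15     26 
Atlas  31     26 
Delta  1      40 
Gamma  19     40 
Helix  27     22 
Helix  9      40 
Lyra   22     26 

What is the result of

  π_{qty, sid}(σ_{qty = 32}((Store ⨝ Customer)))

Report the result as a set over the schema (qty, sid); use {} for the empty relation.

Store ⋈ Customer (natural join on sid): {(22, 24, Helix, 27), (22, 27, Helix, 27), (22, 39, Helix, 27), (26, 19, Argo, 15), (26, 19, Atlas, 31), (26, 19, Lyra, 22), (26, 30, Argo, 15), (26, 30, Atlas, 31), (26, 30, Lyra, 22), (26, 32, Argo, 15), (26, 32, Atlas, 31), (26, 32, Lyra, 22), (26, 8, Argo, 15), (26, 8, Atlas, 31), (26, 8, Lyra, 22)}
σ[qty = 32]: keep tuples satisfying qty = 32 → {(26, 32, Argo, 15), (26, 32, Atlas, 31), (26, 32, Lyra, 22)}
π_{qty, sid} gives {(32, 26)} (2 duplicate(s) eliminated).

{(32, 26)}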